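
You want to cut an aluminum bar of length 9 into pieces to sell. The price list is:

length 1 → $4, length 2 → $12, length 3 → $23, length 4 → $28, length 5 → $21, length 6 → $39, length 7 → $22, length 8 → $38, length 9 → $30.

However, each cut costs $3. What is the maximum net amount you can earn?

63

Consider every possible first cut. r[k] is the best of p[i]+r[k−i] over all sellable i≤k, charging 3 whenever i<k.
r[1] = 4
r[2] = 12
r[3] = 23
r[4] = 28
r[5] = 32  (first piece 2, then r[3]=23)
r[6] = 43  (first piece 3, then r[3]=23)
r[7] = 48  (first piece 3, then r[4]=28)
r[8] = 53  (first piece 4, then r[4]=28)
r[9] = 63  (first piece 3, then r[6]=43)
One optimal plan: pieces 3 + 3 + 3 (2 cuts) → $69 − $6 = $63.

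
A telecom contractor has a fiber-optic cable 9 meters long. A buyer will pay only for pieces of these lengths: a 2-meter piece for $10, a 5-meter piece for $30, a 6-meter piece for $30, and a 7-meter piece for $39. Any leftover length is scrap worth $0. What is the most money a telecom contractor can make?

Let r[k] be the best obtainable value from length k. For each k, try every first piece i and keep the best of price[i] + r[k−i].
r[1] = 0
r[2] = 10
r[3] = 10
r[4] = 20  (first piece 2, then r[2]=10)
r[5] = max(10+10, 30+0) = 30
r[6] = max(10+20, 30+0, 30+0) = 30
r[7] = max(10+30, 30+10, 30+0, 39+0) = 40
r[8] = max(10+30, 30+10, 30+10, 39+0) = 40
r[9] = max(10+40, 30+20, 30+10, 39+10) = 50
One optimal cutting: 5 + 2 + 2 → $50.

50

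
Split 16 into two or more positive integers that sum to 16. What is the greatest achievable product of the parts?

324

Fill m[k] for k=2..16: at each k try every first piece i and multiply by the better of (k−i) uncut or m[k−i].
Small cases: m[2]=1, m[3]=2, m[4]=4, m[5]=6, m[6]=9, m[7]=12, m[8]=18, m[9]=27, m[10]=36, m[11]=54.
m[12] = 3*max(9,27) = 3*27 = 81
m[13] = 2*max(11,54) = 2*54 = 108
m[14] = 2*max(12,81) = 2*81 = 162
m[15] = 3*max(12,81) = 3*81 = 243
m[16] = 2*max(14,162) = 2*162 = 324
One optimal split: 3 + 3 + 3 + 3 + 2 + 2; product 3*3*3*3*2*2 = 324.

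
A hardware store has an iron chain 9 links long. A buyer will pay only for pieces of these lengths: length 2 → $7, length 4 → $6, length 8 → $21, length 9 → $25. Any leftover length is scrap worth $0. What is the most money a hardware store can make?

28

Consider every possible first cut. best[k] is the best of p[i]+best[k−i] over all sellable i≤k.
best[1] = 0
best[2] = 7
best[3] = 7
best[4] = max(7+7, 6+0) = 14
best[5] = max(7+7, 6+0) = 14
best[6] = max(7+14, 6+7) = 21
best[7] = max(7+14, 6+7) = 21
best[8] = max(7+21, 6+14, 21+0) = 28
best[9] = max(7+21, 6+14, 21+0, 25+0) = 28
One optimal cutting: pieces 2 + 2 + 2 + 2 with 1 link of scrap → $28.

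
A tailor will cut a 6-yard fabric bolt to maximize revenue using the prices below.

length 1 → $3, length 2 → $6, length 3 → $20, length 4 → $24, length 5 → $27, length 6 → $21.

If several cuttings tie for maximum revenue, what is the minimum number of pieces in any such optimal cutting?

Consider every possible first cut. r[k] is the best of p[i]+r[k−i] over all sellable i≤k.
r[1] = 3
r[2] = max(3+3, 6+0) = 6
r[3] = max(3+6, 6+3, 20+0) = 20
r[4] = max(3+20, 6+6, 20+3, 24+0) = 24
r[5] = max(3+24, 6+20, 20+6, 24+3, 27+0) = 27
r[6] = max(3+27, 6+24, 20+20, 24+6, 27+3, 21+0) = 40
Maximum revenue is $40.
Now minimize piece count subject to staying optimal: for each k, pieces[k] = 1 + min over i with p[i]+r[k−i]=r[k] of pieces[k−i].
pieces[3] = 1
pieces[4] = 1
pieces[5] = 1
pieces[6] = 2

2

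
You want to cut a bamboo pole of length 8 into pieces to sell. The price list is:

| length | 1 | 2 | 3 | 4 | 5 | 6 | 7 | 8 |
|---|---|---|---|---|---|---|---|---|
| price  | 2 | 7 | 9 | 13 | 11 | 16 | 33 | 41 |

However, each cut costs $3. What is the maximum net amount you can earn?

41

Consider every possible first cut. v[k] is the best of p[i]+v[k−i] over all sellable i≤k, charging 3 whenever i<k.
v[1] = 2
v[2] = 7
v[3] = 9
v[4] = 13
v[5] = 13  (first piece 2, then v[3]=9)
v[6] = 17  (first piece 2, then v[4]=13)
v[7] = 33
v[8] = 41
Best is to make no cuts and sell whole for $41.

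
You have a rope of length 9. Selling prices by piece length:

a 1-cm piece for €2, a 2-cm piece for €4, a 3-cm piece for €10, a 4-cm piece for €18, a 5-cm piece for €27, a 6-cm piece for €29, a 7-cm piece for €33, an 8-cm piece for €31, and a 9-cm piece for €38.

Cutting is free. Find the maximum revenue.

45

Let R[k] be the best obtainable value from length k. For each k, try every first piece i and keep the best of price[i] + R[k−i].
R[1] = 2
R[2] = max(2+2, 4+0) = 4
R[3] = max(2+4, 4+2, 10+0) = 10
R[4] = max(2+10, 4+4, 10+2, 18+0) = 18
R[5] = max(2+18, 4+10, 10+4, 18+2, 27+0) = 27
R[6] = max(2+27, 4+18, 10+10, 18+4, 27+2, 29+0) = 29
R[7] = max(2+29, 4+27, 10+18, …, 29+2, 33+0) = 33
R[8] = max(2+33, 4+29, 10+27, …, 33+2, 31+0) = 37
R[9] = max(2+37, 4+33, 10+29, …, 31+2, 38+0) = 45
One optimal cutting: 5 + 4 → €27 + €18 = €45.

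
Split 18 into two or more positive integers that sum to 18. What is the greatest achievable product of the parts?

729

Let prod[k] be the best product for length k (with at least one cut). For each first piece i, the rest contributes max(k−i, prod[k−i]).
Small cases: prod[2]=1, prod[3]=2, prod[4]=4, prod[5]=6, prod[6]=9, prod[7]=12, prod[8]=18, prod[9]=27, prod[10]=36.
prod[11] = 2·max(9,27) = 2·27 = 54
prod[12] = 3·max(9,27) = 3·27 = 81
prod[13] = 2·max(11,54) = 2·54 = 108
prod[14] = 2·max(12,81) = 2·81 = 162
prod[15] = 3·max(12,81) = 3·81 = 243
prod[16] = 2·max(14,162) = 2·162 = 324
prod[17] = 2·max(15,243) = 2·243 = 486
prod[18] = 3·max(15,243) = 3·243 = 729
One optimal split: 3 + 3 + 3 + 3 + 3 + 3; product 3·3·3·3·3·3 = 729.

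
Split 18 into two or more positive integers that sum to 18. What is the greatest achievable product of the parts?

Define m[k] = max over 1≤i<k of i · max(k−i, m[k−i]); the inner max lets the remainder stay uncut if that's better.
m[2] = 1·max(1,0) = 1·1 = 1
m[3] = max(1·2, 2·1) = 2
m[4] = max(1·3, 2·2, 3·1) = 4
m[5] = max(1·4, 2·3, 3·2, 4·1) = 6
m[6] = max(1·6, 2·4, 3·3, 4·2, 5·1) = 9
m[7] = max(1·9, 2·6, 3·4, 4·3, 5·2, 6·1) = 12
m[8] = max(1·12, 2·9, 3·6, …, 6·2, 7·1) = 18
m[9] = max(1·18, 2·12, 3·9, …, 7·2, 8·1) = 27
m[10] = max(1·27, 2·18, 3·12, …, 8·2, 9·1) = 36
m[11] = max(1·36, 2·27, 3·18, …, 9·2, 10·1) = 54
m[12] = max(1·54, 2·36, 3·27, …, 10·2, 11·1) = 81
m[13] = max(1·81, 2·54, 3·36, …, 11·2, 12·1) = 108
m[14] = max(1·108, 2·81, 3·54, …, 12·2, 13·1) = 162
m[15] = max(1·162, 2·108, 3·81, …, 13·2, 14·1) = 243
m[16] = max(1·243, 2·162, 3·108, …, 14·2, 15·1) = 324
m[17] = max(1·324, 2·243, 3·162, …, 15·2, 16·1) = 486
m[18] = max(1·486, 2·324, 3·243, …, 16·2, 17·1) = 729
One optimal split: 3 + 3 + 3 + 3 + 3 + 3; product 3·3·3·3·3·3 = 729.

729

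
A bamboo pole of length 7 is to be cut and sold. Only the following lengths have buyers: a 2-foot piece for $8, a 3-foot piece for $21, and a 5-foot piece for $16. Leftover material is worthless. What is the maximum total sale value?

42

Build best[k] bottom-up: best[k] = max over allowed piece i of (p[i] + best[k−i]).
best[1] = 0
best[2] = 8
best[3] = max(8+0, 21+0) = 21
best[4] = max(8+8, 21+0) = 21
best[5] = max(8+21, 21+8, 16+0) = 29
best[6] = max(8+21, 21+21, 16+0) = 42
best[7] = max(8+29, 21+21, 16+8) = 42
One optimal cutting: pieces 3 + 3 with 1 foot of scrap → $42.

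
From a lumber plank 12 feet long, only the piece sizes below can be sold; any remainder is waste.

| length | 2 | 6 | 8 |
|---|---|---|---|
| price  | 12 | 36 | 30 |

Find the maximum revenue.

Let f[k] be the best obtainable value from length k. For each k, try every first piece i and keep the best of price[i] + f[k−i].
f[1] = 0
f[2] = 12
f[3] = 12
f[4] = 24  (first piece 2, then f[2]=12)
f[5] = 24
f[6] = max(12+24, 36+0) = 36
f[7] = max(12+24, 36+0) = 36
f[8] = max(12+36, 36+12, 30+0) = 48
f[9] = max(12+36, 36+12, 30+0) = 48
f[10] = max(12+48, 36+24, 30+12) = 60
f[11] = max(12+48, 36+24, 30+12) = 60
f[12] = max(12+60, 36+36, 30+24) = 72
One optimal cutting: 2 + 2 + 2 + 2 + 2 + 2 → $72.

72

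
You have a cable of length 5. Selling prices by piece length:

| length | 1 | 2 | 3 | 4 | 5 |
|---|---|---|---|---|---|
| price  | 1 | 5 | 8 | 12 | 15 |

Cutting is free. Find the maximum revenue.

15

Let v[k] be the best obtainable value from length k. For each k, try every first piece i and keep the best of price[i] + v[k−i].
v[1] = 1
v[2] = 5
v[3] = 8
v[4] = 12
v[5] = 15
Best is to sell the whole 5-unit piece uncut for $15.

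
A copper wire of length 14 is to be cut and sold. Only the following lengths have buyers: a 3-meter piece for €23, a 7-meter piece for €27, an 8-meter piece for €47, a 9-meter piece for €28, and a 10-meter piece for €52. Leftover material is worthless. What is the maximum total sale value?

Consider every possible first cut. f[k] is the best of p[i]+f[k−i] over all sellable i≤k.
f[1] = 0
f[2] = 0
f[3] = 23
f[4] = 23
f[5] = 23
f[6] = 46  (first piece 3, then f[3]=23)
f[7] = max(23+23, 27+0) = 46
f[8] = max(23+23, 27+0, 47+0) = 47
f[9] = max(23+46, 27+0, 47+0, 28+0) = 69
f[10] = max(23+46, 27+23, 47+0, 28+0, 52+0) = 69
f[11] = max(23+47, 27+23, 47+23, 28+0, 52+0) = 70
f[12] = max(23+69, 27+23, 47+23, 28+23, 52+0) = 92
f[13] = max(23+69, 27+46, 47+23, 28+23, 52+23) = 92
f[14] = max(23+70, 27+46, 47+46, 28+23, 52+23) = 93
One optimal cutting: 8 + 3 + 3 → €93.

93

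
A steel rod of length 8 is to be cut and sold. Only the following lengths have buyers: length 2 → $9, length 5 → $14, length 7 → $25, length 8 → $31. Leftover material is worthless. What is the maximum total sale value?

36

Build f[k] bottom-up: f[k] = max over allowed piece i of (p[i] + f[k−i]).
f[1] = 0
f[2] = 9
f[3] = 9
f[4] = 18  (first piece 2, then f[2]=9)
f[5] = max(9+9, 14+0) = 18
f[6] = max(9+18, 14+0) = 27
f[7] = max(9+18, 14+9, 25+0) = 27
f[8] = max(9+27, 14+9, 25+0, 31+0) = 36
One optimal cutting: 2 + 2 + 2 + 2 → $36.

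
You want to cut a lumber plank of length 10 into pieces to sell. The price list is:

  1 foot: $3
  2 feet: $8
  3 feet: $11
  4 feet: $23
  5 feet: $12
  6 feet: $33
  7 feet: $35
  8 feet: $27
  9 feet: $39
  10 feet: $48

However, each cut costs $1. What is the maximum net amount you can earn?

Let v[k] be the best obtainable value from length k. For each k, try every first piece i and keep the best of price[i] + v[k−i] minus the 1 cut fee when i<k.
v[1] = 3
v[2] = 8
v[3] = 11
v[4] = 23
v[5] = 25  (first piece 1, then v[4]=23)
v[6] = 33
v[7] = 35  (first piece 1, then v[6]=33)
v[8] = 45  (first piece 4, then v[4]=23)
v[9] = 47  (first piece 1, then v[8]=45)
v[10] = 55  (first piece 4, then v[6]=33)
One optimal plan: pieces 6 + 4 (1 cut) → $56 − $1 = $55.

55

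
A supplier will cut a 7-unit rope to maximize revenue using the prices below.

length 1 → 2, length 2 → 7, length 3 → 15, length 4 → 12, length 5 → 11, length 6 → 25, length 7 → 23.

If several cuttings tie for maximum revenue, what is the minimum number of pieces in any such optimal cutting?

3

Build r[k] bottom-up: r[k] = max over allowed piece i of (p[i] + r[k−i]).
r[1] = 2
r[2] = max(2+2, 7+0) = 7
r[3] = max(2+7, 7+2, 15+0) = 15
r[4] = max(2+15, 7+7, 15+2, 12+0) = 17
r[5] = max(2+17, 7+15, 15+7, 12+2, 11+0) = 22
r[6] = max(2+22, 7+17, 15+15, 12+7, 11+2, 25+0) = 30
r[7] = max(2+30, 7+22, 15+17, …, 25+2, 23+0) = 32
Maximum revenue is 32.
Now minimize piece count subject to staying optimal: for each k, pieces[k] = 1 + min over i with p[i]+r[k−i]=r[k] of pieces[k−i].
pieces[4] = 2
pieces[5] = 2
pieces[6] = 2
pieces[7] = 3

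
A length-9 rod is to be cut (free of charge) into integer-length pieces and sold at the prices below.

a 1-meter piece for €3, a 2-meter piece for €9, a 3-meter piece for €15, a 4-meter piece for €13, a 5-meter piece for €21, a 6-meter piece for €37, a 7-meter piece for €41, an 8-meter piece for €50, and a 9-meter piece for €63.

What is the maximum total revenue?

Consider every possible first cut. R[k] is the best of p[i]+R[k−i] over all sellable i≤k.
R[1] = 3
R[2] = 9
R[3] = 15
R[4] = 18  (first piece 1, then R[3]=15)
R[5] = 24  (first piece 2, then R[3]=15)
R[6] = 37
R[7] = 41
R[8] = 50
R[9] = 63
Best is to sell the whole 9-meter piece uncut for €63.

63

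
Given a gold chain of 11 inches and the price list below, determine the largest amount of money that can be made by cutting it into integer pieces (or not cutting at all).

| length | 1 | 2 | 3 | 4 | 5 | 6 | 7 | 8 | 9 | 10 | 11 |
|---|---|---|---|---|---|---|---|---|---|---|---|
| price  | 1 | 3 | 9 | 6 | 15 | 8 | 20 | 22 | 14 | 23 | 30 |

Build best[k] bottom-up: best[k] = max over allowed piece i of (p[i] + best[k−i]).
best[1] = 1
best[2] = 3
best[3] = 9
best[4] = 10  (first piece 1, then best[3]=9)
best[5] = 15
best[6] = 18  (first piece 3, then best[3]=9)
best[7] = 20
best[8] = 24  (first piece 3, then best[5]=15)
best[9] = 27  (first piece 3, then best[6]=18)
best[10] = 30  (first piece 5, then best[5]=15)
best[11] = 33  (first piece 3, then best[8]=24)
One optimal cutting: 5 + 3 + 3 → $15 + $9 + $9 = $33.

33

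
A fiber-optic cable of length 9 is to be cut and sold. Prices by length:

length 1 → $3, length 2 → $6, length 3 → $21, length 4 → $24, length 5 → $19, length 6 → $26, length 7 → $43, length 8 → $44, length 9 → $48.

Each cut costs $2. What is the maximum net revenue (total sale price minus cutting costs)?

59

Build v[k] bottom-up: v[k] = max over allowed piece i of (p[i] + v[k−i]) − 2 per cut.
v[1] = 3
v[2] = max(3+3-2, 6+0) = 6
v[3] = max(3+6-2, 6+3-2, 21+0) = 21
v[4] = max(3+21-2, 6+6-2, 21+3-2, 24+0) = 24
v[5] = max(3+24-2, 6+21-2, 21+6-2, 24+3-2, 19+0) = 25
v[6] = max(3+25-2, 6+24-2, 21+21-2, 24+6-2, 19+3-2, 26+0) = 40
v[7] = max(3+40-2, 6+25-2, 21+24-2, …, 26+3-2, 43+0) = 43
v[8] = max(3+43-2, 6+40-2, 21+25-2, …, 43+3-2, 44+0) = 46
v[9] = max(3+46-2, 6+43-2, 21+40-2, …, 44+3-2, 48+0) = 59
One optimal plan: pieces 3 + 3 + 3 (2 cuts) → $63 − $4 = $59.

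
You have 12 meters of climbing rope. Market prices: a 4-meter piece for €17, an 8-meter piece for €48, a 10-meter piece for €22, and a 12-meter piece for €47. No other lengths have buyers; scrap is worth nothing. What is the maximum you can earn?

65

Build best[k] bottom-up: best[k] = max over allowed piece i of (p[i] + best[k−i]).
best[1] = 0
best[2] = 0
best[3] = 0
best[4] = 17
best[5] = 17
best[6] = 17
best[7] = 17
best[8] = 48
best[9] = 48
best[10] = 48
best[11] = 48
best[12] = 65  (first piece 4, then best[8]=48)
One optimal cutting: 8 + 4 → €65.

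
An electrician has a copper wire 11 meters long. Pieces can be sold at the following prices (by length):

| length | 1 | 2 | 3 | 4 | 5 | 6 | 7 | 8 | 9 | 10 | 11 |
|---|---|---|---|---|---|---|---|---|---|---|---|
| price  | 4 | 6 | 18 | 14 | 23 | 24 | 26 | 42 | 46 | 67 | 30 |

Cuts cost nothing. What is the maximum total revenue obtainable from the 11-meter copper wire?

71

Build R[k] bottom-up: R[k] = max over allowed piece i of (p[i] + R[k−i]).
R[1] = 4
R[2] = max(4+4, 6+0) = 8
R[3] = max(4+8, 6+4, 18+0) = 18
R[4] = max(4+18, 6+8, 18+4, 14+0) = 22
R[5] = max(4+22, 6+18, 18+8, 14+4, 23+0) = 26
R[6] = max(4+26, 6+22, 18+18, 14+8, 23+4, 24+0) = 36
R[7] = max(4+36, 6+26, 18+22, …, 24+4, 26+0) = 40
R[8] = max(4+40, 6+36, 18+26, …, 26+4, 42+0) = 44
R[9] = max(4+44, 6+40, 18+36, …, 42+4, 46+0) = 54
R[10] = max(4+54, 6+44, 18+40, …, 46+4, 67+0) = 67
R[11] = max(4+67, 6+54, 18+44, …, 67+4, 30+0) = 71
One optimal cutting: 10 + 1 → €67 + €4 = €71.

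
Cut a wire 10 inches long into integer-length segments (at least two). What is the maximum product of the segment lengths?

36

Define prod[k] = max over 1≤i<k of i · max(k−i, prod[k−i]); the inner max lets the remainder stay uncut if that's better.
Small cases: prod[2]=1, prod[3]=2.
prod[4] = 2×max(2,1) = 2×2 = 4
prod[5] = 2×max(3,2) = 2×3 = 6
prod[6] = 3×max(3,2) = 3×3 = 9
prod[7] = 2×max(5,6) = 2×6 = 12
prod[8] = 2×max(6,9) = 2×9 = 18
prod[9] = 3×max(6,9) = 3×9 = 27
prod[10] = 2×max(8,18) = 2×18 = 36
One optimal split: 3 + 3 + 2 + 2; product 3×3×2×2 = 36.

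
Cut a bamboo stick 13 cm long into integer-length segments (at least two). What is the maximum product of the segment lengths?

Define m[k] = max over 1≤i<k of i · max(k−i, m[k−i]); the inner max lets the remainder stay uncut if that's better.
Small cases: m[2]=1, m[3]=2, m[4]=4, m[5]=6, m[6]=9, m[7]=12.
m[8] = max(1·12, 2·9, 3·6, …, 6·2, 7·1) = 18
m[9] = max(1·18, 2·12, 3·9, …, 7·2, 8·1) = 27
m[10] = max(1·27, 2·18, 3·12, …, 8·2, 9·1) = 36
m[11] = max(1·36, 2·27, 3·18, …, 9·2, 10·1) = 54
m[12] = max(1·54, 2·36, 3·27, …, 10·2, 11·1) = 81
m[13] = max(1·81, 2·54, 3·36, …, 11·2, 12·1) = 108
One optimal split: 3 + 3 + 3 + 2 + 2; product 3·3·3·2·2 = 108.

108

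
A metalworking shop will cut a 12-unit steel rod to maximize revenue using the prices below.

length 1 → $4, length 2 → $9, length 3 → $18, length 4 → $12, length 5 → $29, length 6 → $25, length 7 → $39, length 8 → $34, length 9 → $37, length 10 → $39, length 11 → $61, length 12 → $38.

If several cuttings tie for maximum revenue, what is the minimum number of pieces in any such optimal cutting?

4

Let r[k] be the best obtainable value from length k. For each k, try every first piece i and keep the best of price[i] + r[k−i].
r[1] = 4
r[2] = 9
r[3] = 18
r[4] = 22  (first piece 1, then r[3]=18)
r[5] = 29
r[6] = 36  (first piece 3, then r[3]=18)
r[7] = 40  (first piece 1, then r[6]=36)
r[8] = 47  (first piece 3, then r[5]=29)
r[9] = 54  (first piece 3, then r[6]=36)
r[10] = 58  (first piece 1, then r[9]=54)
r[11] = 65  (first piece 3, then r[8]=47)
r[12] = 72  (first piece 3, then r[9]=54)
Maximum revenue is $72.
Now minimize piece count subject to staying optimal: for each k, pieces[k] = 1 + min over i with p[i]+r[k−i]=r[k] of pieces[k−i].
pieces[9] = 3
pieces[10] = 2
pieces[11] = 3
pieces[12] = 4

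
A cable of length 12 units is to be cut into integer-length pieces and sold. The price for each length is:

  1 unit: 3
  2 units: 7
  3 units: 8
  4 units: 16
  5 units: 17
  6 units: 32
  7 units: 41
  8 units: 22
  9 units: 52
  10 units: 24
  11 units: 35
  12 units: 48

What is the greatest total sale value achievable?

64

Let r[k] be the best obtainable value from length k. For each k, try every first piece i and keep the best of price[i] + r[k−i].
r[1] = 3
r[2] = max(3+3, 7+0) = 7
r[3] = max(3+7, 7+3, 8+0) = 10
r[4] = max(3+10, 7+7, 8+3, 16+0) = 16
r[5] = max(3+16, 7+10, 8+7, 16+3, 17+0) = 19
r[6] = max(3+19, 7+16, 8+10, 16+7, 17+3, 32+0) = 32
r[7] = max(3+32, 7+19, 8+16, …, 32+3, 41+0) = 41
r[8] = max(3+41, 7+32, 8+19, …, 41+3, 22+0) = 44
r[9] = max(3+44, 7+41, 8+32, …, 22+3, 52+0) = 52
r[10] = max(3+52, 7+44, 8+41, …, 52+3, 24+0) = 55
r[11] = max(3+55, 7+52, 8+44, …, 24+3, 35+0) = 59
r[12] = max(3+59, 7+55, 8+52, …, 35+3, 48+0) = 64
One optimal cutting: 6 + 6 → 32 + 32 = 64.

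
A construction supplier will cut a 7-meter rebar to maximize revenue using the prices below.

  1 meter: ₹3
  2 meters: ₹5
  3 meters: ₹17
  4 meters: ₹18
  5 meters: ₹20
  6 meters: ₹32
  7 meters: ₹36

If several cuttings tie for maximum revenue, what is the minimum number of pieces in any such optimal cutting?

Let r[k] be the best obtainable value from length k. For each k, try every first piece i and keep the best of price[i] + r[k−i].
r[1] = 3
r[2] = 6  (first piece 1, then r[1]=3)
r[3] = 17
r[4] = 20  (first piece 1, then r[3]=17)
r[5] = 23  (first piece 1, then r[4]=20)
r[6] = 34  (first piece 3, then r[3]=17)
r[7] = 37  (first piece 1, then r[6]=34)
Maximum revenue is ₹37.
Now minimize piece count subject to staying optimal: for each k, pieces[k] = 1 + min over i with p[i]+r[k−i]=r[k] of pieces[k−i].
pieces[4] = 2
pieces[5] = 3
pieces[6] = 2
pieces[7] = 3

3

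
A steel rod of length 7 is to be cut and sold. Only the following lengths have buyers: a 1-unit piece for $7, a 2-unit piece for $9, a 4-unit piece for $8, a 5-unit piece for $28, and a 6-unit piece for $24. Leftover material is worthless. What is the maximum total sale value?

49

Let best[k] be the best obtainable value from length k. For each k, try every first piece i and keep the best of price[i] + best[k−i].
best[1] = 7
best[2] = max(7+7, 9+0) = 14
best[3] = max(7+14, 9+7) = 21
best[4] = max(7+21, 9+14, 8+0) = 28
best[5] = max(7+28, 9+21, 8+7, 28+0) = 35
best[6] = max(7+35, 9+28, 8+14, 28+7, 24+0) = 42
best[7] = max(7+42, 9+35, 8+21, 28+14, 24+7) = 49
One optimal cutting: 1 + 1 + 1 + 1 + 1 + 1 + 1 → $49.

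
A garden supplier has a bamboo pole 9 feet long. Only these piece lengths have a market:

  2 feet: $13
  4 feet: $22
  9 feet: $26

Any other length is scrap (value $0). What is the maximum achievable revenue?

52

Build f[k] bottom-up: f[k] = max over allowed piece i of (p[i] + f[k−i]).
f[1] = 0
f[2] = 13
f[3] = 13
f[4] = max(13+13, 22+0) = 26
f[5] = max(13+13, 22+0) = 26
f[6] = max(13+26, 22+13) = 39
f[7] = max(13+26, 22+13) = 39
f[8] = max(13+39, 22+26) = 52
f[9] = max(13+39, 22+26, 26+0) = 52
One optimal cutting: pieces 2 + 2 + 2 + 2 with 1 foot of scrap → $52.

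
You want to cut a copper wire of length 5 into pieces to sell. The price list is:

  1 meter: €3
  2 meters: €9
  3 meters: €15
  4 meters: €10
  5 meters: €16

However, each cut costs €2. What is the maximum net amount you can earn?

Let r[k] be the best obtainable value from length k. For each k, try every first piece i and keep the best of price[i] + r[k−i] minus the 2 cut fee when i<k.
r[1] = 3
r[2] = max(3+3-2, 9+0) = 9
r[3] = max(3+9-2, 9+3-2, 15+0) = 15
r[4] = max(3+15-2, 9+9-2, 15+3-2, 10+0) = 16
r[5] = max(3+16-2, 9+15-2, 15+9-2, 10+3-2, 16+0) = 22
One optimal plan: pieces 3 + 2 (1 cut) → €24 − €2 = €22.

22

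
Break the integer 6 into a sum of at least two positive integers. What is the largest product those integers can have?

Fill f[k] for k=2..6: at each k try every first piece i and multiply by the better of (k−i) uncut or f[k−i].
f[2] = 1·max(1,0) = 1·1 = 1
f[3] = 1·max(2,1) = 1·2 = 2
f[4] = 2·max(2,1) = 2·2 = 4
f[5] = 2·max(3,2) = 2·3 = 6
f[6] = 3·max(3,2) = 3·3 = 9
One optimal split: 3 + 3; product 3·3 = 9.

9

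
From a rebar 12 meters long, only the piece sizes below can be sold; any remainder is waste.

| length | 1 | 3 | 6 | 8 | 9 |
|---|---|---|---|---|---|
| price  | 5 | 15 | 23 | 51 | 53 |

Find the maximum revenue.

71

Let f[k] be the best obtainable value from length k. For each k, try every first piece i and keep the best of price[i] + f[k−i].
f[1] = 5
f[2] = 10  (first piece 1, then f[1]=5)
f[3] = max(5+10, 15+0) = 15
f[4] = max(5+15, 15+5) = 20
f[5] = max(5+20, 15+10) = 25
f[6] = max(5+25, 15+15, 23+0) = 30
f[7] = max(5+30, 15+20, 23+5) = 35
f[8] = max(5+35, 15+25, 23+10, 51+0) = 51
f[9] = max(5+51, 15+30, 23+15, 51+5, 53+0) = 56
f[10] = max(5+56, 15+35, 23+20, 51+10, 53+5) = 61
f[11] = max(5+61, 15+51, 23+25, 51+15, 53+10) = 66
f[12] = max(5+66, 15+56, 23+30, 51+20, 53+15) = 71
One optimal cutting: 8 + 1 + 1 + 1 + 1 → ₹71.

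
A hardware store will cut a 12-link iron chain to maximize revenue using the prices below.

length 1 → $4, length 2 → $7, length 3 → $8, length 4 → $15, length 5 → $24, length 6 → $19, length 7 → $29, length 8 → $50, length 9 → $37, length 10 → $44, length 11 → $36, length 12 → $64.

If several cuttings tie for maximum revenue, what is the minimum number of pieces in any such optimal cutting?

5

Consider every possible first cut. r[k] is the best of p[i]+r[k−i] over all sellable i≤k.
r[1] = 4
r[2] = max(4+4, 7+0) = 8
r[3] = max(4+8, 7+4, 8+0) = 12
r[4] = max(4+12, 7+8, 8+4, 15+0) = 16
r[5] = max(4+16, 7+12, 8+8, 15+4, 24+0) = 24
r[6] = max(4+24, 7+16, 8+12, 15+8, 24+4, 19+0) = 28
r[7] = max(4+28, 7+24, 8+16, …, 19+4, 29+0) = 32
r[8] = max(4+32, 7+28, 8+24, …, 29+4, 50+0) = 50
r[9] = max(4+50, 7+32, 8+28, …, 50+4, 37+0) = 54
r[10] = max(4+54, 7+50, 8+32, …, 37+4, 44+0) = 58
r[11] = max(4+58, 7+54, 8+50, …, 44+4, 36+0) = 62
r[12] = max(4+62, 7+58, 8+54, …, 36+4, 64+0) = 66
Maximum revenue is $66.
Now minimize piece count subject to staying optimal: for each k, pieces[k] = 1 + min over i with p[i]+r[k−i]=r[k] of pieces[k−i].
pieces[9] = 2
pieces[10] = 3
pieces[11] = 4
pieces[12] = 5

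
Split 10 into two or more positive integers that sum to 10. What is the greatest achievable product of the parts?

36

Fill prod[k] for k=2..10: at each k try every first piece i and multiply by the better of (k−i) uncut or prod[k−i].
prod[2] = 1*max(1,0) = 1*1 = 1
prod[3] = 1*max(2,1) = 1*2 = 2
prod[4] = 2*max(2,1) = 2*2 = 4
prod[5] = 2*max(3,2) = 2*3 = 6
prod[6] = 3*max(3,2) = 3*3 = 9
prod[7] = 2*max(5,6) = 2*6 = 12
prod[8] = 2*max(6,9) = 2*9 = 18
prod[9] = 3*max(6,9) = 3*9 = 27
prod[10] = 2*max(8,18) = 2*18 = 36
One optimal split: 3 + 3 + 2 + 2; product 3*3*2*2 = 36.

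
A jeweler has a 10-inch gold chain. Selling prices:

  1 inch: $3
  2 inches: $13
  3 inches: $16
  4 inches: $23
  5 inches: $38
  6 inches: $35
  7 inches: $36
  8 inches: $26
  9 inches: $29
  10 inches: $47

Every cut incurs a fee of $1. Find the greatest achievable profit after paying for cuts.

75

Build v[k] bottom-up: v[k] = max over allowed piece i of (p[i] + v[k−i]) − 1 per cut.
v[1] = 3
v[2] = max(3+3-1, 13+0) = 13
v[3] = max(3+13-1, 13+3-1, 16+0) = 16
v[4] = max(3+16-1, 13+13-1, 16+3-1, 23+0) = 25
v[5] = max(3+25-1, 13+16-1, 16+13-1, 23+3-1, 38+0) = 38
v[6] = max(3+38-1, 13+25-1, 16+16-1, 23+13-1, 38+3-1, 35+0) = 40
v[7] = max(3+40-1, 13+38-1, 16+25-1, …, 35+3-1, 36+0) = 50
v[8] = max(3+50-1, 13+40-1, 16+38-1, …, 36+3-1, 26+0) = 53
v[9] = max(3+53-1, 13+50-1, 16+40-1, …, 26+3-1, 29+0) = 62
v[10] = max(3+62-1, 13+53-1, 16+50-1, …, 29+3-1, 47+0) = 75
One optimal plan: pieces 5 + 5 (1 cut) → $76 − $1 = $75.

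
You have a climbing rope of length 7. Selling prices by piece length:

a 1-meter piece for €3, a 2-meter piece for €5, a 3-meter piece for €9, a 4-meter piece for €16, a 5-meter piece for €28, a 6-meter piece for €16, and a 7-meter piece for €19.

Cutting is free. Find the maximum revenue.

Consider every possible first cut. R[k] is the best of p[i]+R[k−i] over all sellable i≤k.
R[1] = 3
R[2] = 6  (first piece 1, then R[1]=3)
R[3] = 9  (first piece 1, then R[2]=6)
R[4] = 16
R[5] = 28
R[6] = 31  (first piece 1, then R[5]=28)
R[7] = 34  (first piece 1, then R[6]=31)
One optimal cutting: 5 + 1 + 1 → €28 + €3 + €3 = €34.

34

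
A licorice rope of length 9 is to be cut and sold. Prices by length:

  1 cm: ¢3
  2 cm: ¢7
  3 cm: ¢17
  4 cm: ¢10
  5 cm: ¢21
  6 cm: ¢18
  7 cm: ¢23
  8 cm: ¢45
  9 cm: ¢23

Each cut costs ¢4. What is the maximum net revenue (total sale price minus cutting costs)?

44

Let net[k] be the best obtainable value from length k. For each k, try every first piece i and keep the best of price[i] + net[k−i] minus the 4 cut fee when i<k.
net[1] = 3
net[2] = 7
net[3] = 17
net[4] = 16  (first piece 1, then net[3]=17)
net[5] = 21
net[6] = 30  (first piece 3, then net[3]=17)
net[7] = 29  (first piece 1, then net[6]=30)
net[8] = 45
net[9] = 44  (first piece 1, then net[8]=45)
One optimal plan: pieces 8 + 1 (1 cut) → ¢48 − ¢4 = ¢44.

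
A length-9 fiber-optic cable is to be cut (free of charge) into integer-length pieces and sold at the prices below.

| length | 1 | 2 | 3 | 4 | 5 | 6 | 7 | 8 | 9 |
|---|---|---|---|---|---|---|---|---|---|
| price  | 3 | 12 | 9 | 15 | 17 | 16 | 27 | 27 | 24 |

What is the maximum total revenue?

51

Consider every possible first cut. v[k] is the best of p[i]+v[k−i] over all sellable i≤k.
v[1] = 3
v[2] = 12
v[3] = 15  (first piece 1, then v[2]=12)
v[4] = 24  (first piece 2, then v[2]=12)
v[5] = 27  (first piece 1, then v[4]=24)
v[6] = 36  (first piece 2, then v[4]=24)
v[7] = 39  (first piece 1, then v[6]=36)
v[8] = 48  (first piece 2, then v[6]=36)
v[9] = 51  (first piece 1, then v[8]=48)
One optimal cutting: 2 + 2 + 2 + 2 + 1 → $12 + $12 + $12 + $12 + $3 = $51.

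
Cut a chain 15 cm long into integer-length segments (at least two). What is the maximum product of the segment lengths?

Fill g[k] for k=2..15: at each k try every first piece i and multiply by the better of (k−i) uncut or g[k−i].
g[2] = 1×max(1,0) = 1×1 = 1
g[3] = 1×max(2,1) = 1×2 = 2
g[4] = 2×max(2,1) = 2×2 = 4
g[5] = 2×max(3,2) = 2×3 = 6
g[6] = 3×max(3,2) = 3×3 = 9
g[7] = 2×max(5,6) = 2×6 = 12
g[8] = 2×max(6,9) = 2×9 = 18
g[9] = 3×max(6,9) = 3×9 = 27
g[10] = 2×max(8,18) = 2×18 = 36
g[11] = 2×max(9,27) = 2×27 = 54
g[12] = 3×max(9,27) = 3×27 = 81
g[13] = 2×max(11,54) = 2×54 = 108
g[14] = 2×max(12,81) = 2×81 = 162
g[15] = 3×max(12,81) = 3×81 = 243
One optimal split: 3 + 3 + 3 + 3 + 3; product 3×3×3×3×3 = 243.

243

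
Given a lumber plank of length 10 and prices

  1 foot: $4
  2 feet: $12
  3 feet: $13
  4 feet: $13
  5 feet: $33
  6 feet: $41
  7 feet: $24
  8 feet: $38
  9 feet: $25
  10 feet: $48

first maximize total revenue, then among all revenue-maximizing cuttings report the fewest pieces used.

2

Build r[k] bottom-up: r[k] = max over allowed piece i of (p[i] + r[k−i]).
r[1] = 4
r[2] = max(4+4, 12+0) = 12
r[3] = max(4+12, 12+4, 13+0) = 16
r[4] = max(4+16, 12+12, 13+4, 13+0) = 24
r[5] = max(4+24, 12+16, 13+12, 13+4, 33+0) = 33
r[6] = max(4+33, 12+24, 13+16, 13+12, 33+4, 41+0) = 41
r[7] = max(4+41, 12+33, 13+24, …, 41+4, 24+0) = 45
r[8] = max(4+45, 12+41, 13+33, …, 24+4, 38+0) = 53
r[9] = max(4+53, 12+45, 13+41, …, 38+4, 25+0) = 57
r[10] = max(4+57, 12+53, 13+45, …, 25+4, 48+0) = 66
Maximum revenue is $66.
Now minimize piece count subject to staying optimal: for each k, pieces[k] = 1 + min over i with p[i]+r[k−i]=r[k] of pieces[k−i].
pieces[7] = 2
pieces[8] = 2
pieces[9] = 3
pieces[10] = 2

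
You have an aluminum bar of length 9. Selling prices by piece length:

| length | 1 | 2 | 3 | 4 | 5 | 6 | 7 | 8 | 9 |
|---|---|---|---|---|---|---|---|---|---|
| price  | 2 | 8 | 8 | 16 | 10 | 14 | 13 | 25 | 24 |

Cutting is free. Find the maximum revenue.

34

Build r[k] bottom-up: r[k] = max over allowed piece i of (p[i] + r[k−i]).
r[1] = 2
r[2] = max(2+2, 8+0) = 8
r[3] = max(2+8, 8+2, 8+0) = 10
r[4] = max(2+10, 8+8, 8+2, 16+0) = 16
r[5] = max(2+16, 8+10, 8+8, 16+2, 10+0) = 18
r[6] = max(2+18, 8+16, 8+10, 16+8, 10+2, 14+0) = 24
r[7] = max(2+24, 8+18, 8+16, …, 14+2, 13+0) = 26
r[8] = max(2+26, 8+24, 8+18, …, 13+2, 25+0) = 32
r[9] = max(2+32, 8+26, 8+24, …, 25+2, 24+0) = 34
One optimal cutting: 2 + 2 + 2 + 2 + 1 → $8 + $8 + $8 + $8 + $2 = $34.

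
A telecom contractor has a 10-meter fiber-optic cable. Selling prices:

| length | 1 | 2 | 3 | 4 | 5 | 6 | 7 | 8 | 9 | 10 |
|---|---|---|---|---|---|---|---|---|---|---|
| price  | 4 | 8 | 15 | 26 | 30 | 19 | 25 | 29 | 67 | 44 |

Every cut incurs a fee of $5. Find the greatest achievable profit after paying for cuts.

66

Consider every possible first cut. r[k] is the best of p[i]+r[k−i] over all sellable i≤k, charging 5 whenever i<k.
r[1] = 4
r[2] = max(4+4-5, 8+0) = 8
r[3] = max(4+8-5, 8+4-5, 15+0) = 15
r[4] = max(4+15-5, 8+8-5, 15+4-5, 26+0) = 26
r[5] = max(4+26-5, 8+15-5, 15+8-5, 26+4-5, 30+0) = 30
r[6] = max(4+30-5, 8+26-5, 15+15-5, 26+8-5, 30+4-5, 19+0) = 29
r[7] = max(4+29-5, 8+30-5, 15+26-5, …, 19+4-5, 25+0) = 36
r[8] = max(4+36-5, 8+29-5, 15+30-5, …, 25+4-5, 29+0) = 47
r[9] = max(4+47-5, 8+36-5, 15+29-5, …, 29+4-5, 67+0) = 67
r[10] = max(4+67-5, 8+47-5, 15+36-5, …, 67+4-5, 44+0) = 66
One optimal plan: pieces 9 + 1 (1 cut) → $71 − $5 = $66.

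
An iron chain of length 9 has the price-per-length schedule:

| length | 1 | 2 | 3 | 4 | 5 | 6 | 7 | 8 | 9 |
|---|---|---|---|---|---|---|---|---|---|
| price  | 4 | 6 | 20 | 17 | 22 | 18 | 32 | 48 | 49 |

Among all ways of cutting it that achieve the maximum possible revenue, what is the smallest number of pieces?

3

Consider every possible first cut. r[k] is the best of p[i]+r[k−i] over all sellable i≤k.
r[1] = 4
r[2] = max(4+4, 6+0) = 8
r[3] = max(4+8, 6+4, 20+0) = 20
r[4] = max(4+20, 6+8, 20+4, 17+0) = 24
r[5] = max(4+24, 6+20, 20+8, 17+4, 22+0) = 28
r[6] = max(4+28, 6+24, 20+20, 17+8, 22+4, 18+0) = 40
r[7] = max(4+40, 6+28, 20+24, …, 18+4, 32+0) = 44
r[8] = max(4+44, 6+40, 20+28, …, 32+4, 48+0) = 48
r[9] = max(4+48, 6+44, 20+40, …, 48+4, 49+0) = 60
Maximum revenue is $60.
Now minimize piece count subject to staying optimal: for each k, pieces[k] = 1 + min over i with p[i]+r[k−i]=r[k] of pieces[k−i].
pieces[6] = 2
pieces[7] = 3
pieces[8] = 1
pieces[9] = 3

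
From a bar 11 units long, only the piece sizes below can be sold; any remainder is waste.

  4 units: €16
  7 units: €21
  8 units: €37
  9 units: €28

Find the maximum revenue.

Build r[k] bottom-up: r[k] = max over allowed piece i of (p[i] + r[k−i]).
r[1] = 0
r[2] = 0
r[3] = 0
r[4] = 16
r[5] = 16
r[6] = 16
r[7] = max(16+0, 21+0) = 21
r[8] = max(16+16, 21+0, 37+0) = 37
r[9] = max(16+16, 21+0, 37+0, 28+0) = 37
r[10] = max(16+16, 21+0, 37+0, 28+0) = 37
r[11] = max(16+21, 21+16, 37+0, 28+0) = 37
One optimal cutting: pieces 8 with 3 units of scrap → €37.

37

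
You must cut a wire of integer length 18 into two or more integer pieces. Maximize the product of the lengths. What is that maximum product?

729

Define m[k] = max over 1≤i<k of i · max(k−i, m[k−i]); the inner max lets the remainder stay uncut if that's better.
m[2] = 1×max(1,0) = 1×1 = 1
m[3] = 1×max(2,1) = 1×2 = 2
m[4] = 2×max(2,1) = 2×2 = 4
m[5] = 2×max(3,2) = 2×3 = 6
m[6] = 3×max(3,2) = 3×3 = 9
m[7] = 2×max(5,6) = 2×6 = 12
m[8] = 2×max(6,9) = 2×9 = 18
m[9] = 3×max(6,9) = 3×9 = 27
m[10] = 2×max(8,18) = 2×18 = 36
m[11] = 2×max(9,27) = 2×27 = 54
m[12] = 3×max(9,27) = 3×27 = 81
m[13] = 2×max(11,54) = 2×54 = 108
m[14] = 2×max(12,81) = 2×81 = 162
m[15] = 3×max(12,81) = 3×81 = 243
m[16] = 2×max(14,162) = 2×162 = 324
m[17] = 2×max(15,243) = 2×243 = 486
m[18] = 3×max(15,243) = 3×243 = 729
One optimal split: 3 + 3 + 3 + 3 + 3 + 3; product 3×3×3×3×3×3 = 729.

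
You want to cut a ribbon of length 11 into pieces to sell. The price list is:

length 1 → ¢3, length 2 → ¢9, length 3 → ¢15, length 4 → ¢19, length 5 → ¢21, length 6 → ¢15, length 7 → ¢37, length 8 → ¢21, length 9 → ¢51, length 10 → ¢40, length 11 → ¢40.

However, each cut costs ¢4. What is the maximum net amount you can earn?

Consider every possible first cut. r[k] is the best of p[i]+r[k−i] over all sellable i≤k, charging 4 whenever i<k.
r[1] = 3
r[2] = 9
r[3] = 15
r[4] = 19
r[5] = 21
r[6] = 26  (first piece 3, then r[3]=15)
r[7] = 37
r[8] = 36  (first piece 1, then r[7]=37)
r[9] = 51
r[10] = 50  (first piece 1, then r[9]=51)
r[11] = 56  (first piece 2, then r[9]=51)
One optimal plan: pieces 9 + 2 (1 cut) → ¢60 − ¢4 = ¢56.

56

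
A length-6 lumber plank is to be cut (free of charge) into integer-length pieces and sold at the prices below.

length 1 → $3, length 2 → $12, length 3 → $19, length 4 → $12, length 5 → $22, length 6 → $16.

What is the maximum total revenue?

38

Let best[k] be the best obtainable value from length k. For each k, try every first piece i and keep the best of price[i] + best[k−i].
best[1] = 3
best[2] = max(3+3, 12+0) = 12
best[3] = max(3+12, 12+3, 19+0) = 19
best[4] = max(3+19, 12+12, 19+3, 12+0) = 24
best[5] = max(3+24, 12+19, 19+12, 12+3, 22+0) = 31
best[6] = max(3+31, 12+24, 19+19, 12+12, 22+3, 16+0) = 38
One optimal cutting: 3 + 3 → $19 + $19 = $38.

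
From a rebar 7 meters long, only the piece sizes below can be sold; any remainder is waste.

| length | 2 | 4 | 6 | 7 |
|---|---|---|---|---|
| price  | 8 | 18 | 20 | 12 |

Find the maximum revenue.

Build f[k] bottom-up: f[k] = max over allowed piece i of (p[i] + f[k−i]).
f[1] = 0
f[2] = 8
f[3] = 8
f[4] = 18
f[5] = 18
f[6] = 26  (first piece 2, then f[4]=18)
f[7] = 26
One optimal cutting: pieces 4 + 2 with 1 meter of scrap → ₹26.

26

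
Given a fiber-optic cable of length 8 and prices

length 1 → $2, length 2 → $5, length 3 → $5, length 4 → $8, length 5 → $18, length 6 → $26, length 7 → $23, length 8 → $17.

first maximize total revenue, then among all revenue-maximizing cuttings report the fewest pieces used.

Build r[k] bottom-up: r[k] = max over allowed piece i of (p[i] + r[k−i]).
r[1] = 2
r[2] = max(2+2, 5+0) = 5
r[3] = max(2+5, 5+2, 5+0) = 7
r[4] = max(2+7, 5+5, 5+2, 8+0) = 10
r[5] = max(2+10, 5+7, 5+5, 8+2, 18+0) = 18
r[6] = max(2+18, 5+10, 5+7, 8+5, 18+2, 26+0) = 26
r[7] = max(2+26, 5+18, 5+10, …, 26+2, 23+0) = 28
r[8] = max(2+28, 5+26, 5+18, …, 23+2, 17+0) = 31
Maximum revenue is $31.
Now minimize piece count subject to staying optimal: for each k, pieces[k] = 1 + min over i with p[i]+r[k−i]=r[k] of pieces[k−i].
pieces[5] = 1
pieces[6] = 1
pieces[7] = 2
pieces[8] = 2

2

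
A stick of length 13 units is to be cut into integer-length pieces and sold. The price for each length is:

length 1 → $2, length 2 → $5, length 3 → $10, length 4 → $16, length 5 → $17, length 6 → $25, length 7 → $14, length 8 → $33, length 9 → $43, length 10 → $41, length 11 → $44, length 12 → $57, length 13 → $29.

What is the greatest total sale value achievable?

59

Build v[k] bottom-up: v[k] = max over allowed piece i of (p[i] + v[k−i]).
v[1] = 2
v[2] = 5
v[3] = 10
v[4] = 16
v[5] = 18  (first piece 1, then v[4]=16)
v[6] = 25
v[7] = 27  (first piece 1, then v[6]=25)
v[8] = 33
v[9] = 43
v[10] = 45  (first piece 1, then v[9]=43)
v[11] = 48  (first piece 2, then v[9]=43)
v[12] = 57
v[13] = 59  (first piece 1, then v[12]=57)
One optimal cutting: 12 + 1 → $57 + $2 = $59.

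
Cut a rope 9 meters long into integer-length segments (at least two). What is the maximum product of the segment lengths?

Let m[k] be the best product for length k (with at least one cut). For each first piece i, the rest contributes max(k−i, m[k−i]).
m[2] = 1×max(1,0) = 1×1 = 1
m[3] = 1×max(2,1) = 1×2 = 2
m[4] = 2×max(2,1) = 2×2 = 4
m[5] = 2×max(3,2) = 2×3 = 6
m[6] = 3×max(3,2) = 3×3 = 9
m[7] = 2×max(5,6) = 2×6 = 12
m[8] = 2×max(6,9) = 2×9 = 18
m[9] = 3×max(6,9) = 3×9 = 27
One optimal split: 3 + 3 + 3; product 3×3×3 = 27.

27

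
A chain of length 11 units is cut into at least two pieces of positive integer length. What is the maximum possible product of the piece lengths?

Let m[k] be the best product for length k (with at least one cut). For each first piece i, the rest contributes max(k−i, m[k−i]).
m[2] = 1*max(1,0) = 1*1 = 1
m[3] = 1*max(2,1) = 1*2 = 2
m[4] = 2*max(2,1) = 2*2 = 4
m[5] = 2*max(3,2) = 2*3 = 6
m[6] = 3*max(3,2) = 3*3 = 9
m[7] = 2*max(5,6) = 2*6 = 12
m[8] = 2*max(6,9) = 2*9 = 18
m[9] = 3*max(6,9) = 3*9 = 27
m[10] = 2*max(8,18) = 2*18 = 36
m[11] = 2*max(9,27) = 2*27 = 54
One optimal split: 3 + 3 + 3 + 2; product 3*3*3*2 = 54.

54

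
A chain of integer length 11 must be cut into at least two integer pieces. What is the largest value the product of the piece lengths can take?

54

Fill g[k] for k=2..11: at each k try every first piece i and multiply by the better of (k−i) uncut or g[k−i].
g[2] = 1×max(1,0) = 1×1 = 1
g[3] = 1×max(2,1) = 1×2 = 2
g[4] = 2×max(2,1) = 2×2 = 4
g[5] = 2×max(3,2) = 2×3 = 6
g[6] = 3×max(3,2) = 3×3 = 9
g[7] = 2×max(5,6) = 2×6 = 12
g[8] = 2×max(6,9) = 2×9 = 18
g[9] = 3×max(6,9) = 3×9 = 27
g[10] = 2×max(8,18) = 2×18 = 36
g[11] = 2×max(9,27) = 2×27 = 54
One optimal split: 3 + 3 + 3 + 2; product 3×3×3×2 = 54.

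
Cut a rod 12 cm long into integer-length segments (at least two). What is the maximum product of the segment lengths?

Fill m[k] for k=2..12: at each k try every first piece i and multiply by the better of (k−i) uncut or m[k−i].
m[2] = 1×max(1,0) = 1×1 = 1
m[3] = max(1×2, 2×1) = 2
m[4] = max(1×3, 2×2, 3×1) = 4
m[5] = max(1×4, 2×3, 3×2, 4×1) = 6
m[6] = max(1×6, 2×4, 3×3, 4×2, 5×1) = 9
m[7] = max(1×9, 2×6, 3×4, 4×3, 5×2, 6×1) = 12
m[8] = max(1×12, 2×9, 3×6, …, 6×2, 7×1) = 18
m[9] = max(1×18, 2×12, 3×9, …, 7×2, 8×1) = 27
m[10] = max(1×27, 2×18, 3×12, …, 8×2, 9×1) = 36
m[11] = max(1×36, 2×27, 3×18, …, 9×2, 10×1) = 54
m[12] = max(1×54, 2×36, 3×27, …, 10×2, 11×1) = 81
One optimal split: 3 + 3 + 3 + 3; product 3×3×3×3 = 81.

81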